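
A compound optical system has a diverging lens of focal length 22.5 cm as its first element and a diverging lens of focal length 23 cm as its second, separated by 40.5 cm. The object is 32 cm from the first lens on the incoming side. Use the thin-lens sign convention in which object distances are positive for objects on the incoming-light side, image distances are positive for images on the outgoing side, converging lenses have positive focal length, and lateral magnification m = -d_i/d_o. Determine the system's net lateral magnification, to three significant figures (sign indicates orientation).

Lens 1: 1/d_i1 = 1/f_1 - 1/d_o1 = 1/(-22.5) - 1/32 = -0.07569 cm^-1, so d_i1 = -13.211 cm.
m_1 = -(-13.211)/32 = 0.4128.
With d_i1 < 0 the first image is virtual and lies on the object side; the object distance for lens 2 is d_o2 = 40.5 - (-13.211) = 53.711 cm.
Lens 2: 1/d_i2 = 1/f_2 - 1/d_o2 = 1/(-23) - 1/(53.711) = -0.06210 cm^-1, so d_i2 = -16.104 cm.
m_2 = -(-16.104)/(53.711) = 0.2998.
Total m = m_1 x m_2 = (0.4128)(0.2998) = 0.1238.

0.124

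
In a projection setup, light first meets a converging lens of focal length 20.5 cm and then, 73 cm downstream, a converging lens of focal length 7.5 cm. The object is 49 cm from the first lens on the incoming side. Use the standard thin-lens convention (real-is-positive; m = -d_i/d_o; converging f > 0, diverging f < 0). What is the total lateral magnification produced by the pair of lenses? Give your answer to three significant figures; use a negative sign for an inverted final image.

0.178

Applying the thin-lens equation to the first lens, 1/20.5 = 1/49 + 1/d_i1, which gives d_i1 = 35.246 cm.
Its lateral magnification is m_1 = -d_i1/d_o1 = -(35.246)/49 = -0.7193.
That image sits 37.754 cm in front of the second lens, so d_o2 = 37.754 cm.
Applying the thin-lens equation again with f_2 = 7.5 cm and d_o2 = 37.754 cm gives d_i2 = 9.359 cm.
m_2 = -(9.359)/(37.754) = -0.2479.
Total m = m_1 x m_2 = (-0.7193)(-0.2479) = 0.1783.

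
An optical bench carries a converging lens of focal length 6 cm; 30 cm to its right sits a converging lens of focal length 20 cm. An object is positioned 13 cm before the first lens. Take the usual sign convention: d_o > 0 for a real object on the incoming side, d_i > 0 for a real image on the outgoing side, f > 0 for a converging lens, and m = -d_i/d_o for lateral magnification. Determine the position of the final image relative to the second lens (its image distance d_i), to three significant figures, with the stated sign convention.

-330 cm

Applying the thin-lens equation to the first lens, 1/6 = 1/13 + 1/d_i1, which gives d_i1 = 11.143 cm.
Object distance for lens 2: d_o2 = 30 - 11.143 = 18.857 cm.
Applying the thin-lens equation again with f_2 = 20 cm and d_o2 = 18.857 cm gives d_i2 = -330.000 cm.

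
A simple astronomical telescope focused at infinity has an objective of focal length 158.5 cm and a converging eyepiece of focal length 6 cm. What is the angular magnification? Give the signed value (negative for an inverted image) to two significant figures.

M = -f_obj/f_eye = -158.5/(6) = -26.417.

-26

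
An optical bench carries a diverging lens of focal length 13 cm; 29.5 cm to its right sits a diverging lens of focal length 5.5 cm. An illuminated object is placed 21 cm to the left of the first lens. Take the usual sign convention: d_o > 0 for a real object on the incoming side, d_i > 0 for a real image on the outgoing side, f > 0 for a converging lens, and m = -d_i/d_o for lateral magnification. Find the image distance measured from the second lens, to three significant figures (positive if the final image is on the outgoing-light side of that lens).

-4.80 cm

Applying the thin-lens equation to the first lens, 1/(-13) = 1/21 + 1/d_i1, which gives d_i1 = -8.029 cm.
With d_i1 < 0 the first image is virtual and lies on the object side; the object distance for lens 2 is d_o2 = 29.5 - (-8.029) = 37.529 cm.
Applying the thin-lens equation again with f_2 = -5.5 cm and d_o2 = 37.529 cm gives d_i2 = -4.797 cm.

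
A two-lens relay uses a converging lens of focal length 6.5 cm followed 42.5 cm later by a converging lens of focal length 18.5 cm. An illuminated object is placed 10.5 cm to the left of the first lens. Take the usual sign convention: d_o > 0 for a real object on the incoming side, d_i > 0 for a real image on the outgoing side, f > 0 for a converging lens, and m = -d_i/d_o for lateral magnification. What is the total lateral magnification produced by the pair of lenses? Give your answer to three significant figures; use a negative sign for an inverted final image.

First lens: d_i1 = 1/(1/6.5 - 1/10.5) = 17.062 cm.
m_1 = -(17.062)/10.5 = -1.6250.
Object distance for lens 2: d_o2 = 42.5 - 17.062 = 25.438 cm.
Second lens: d_i2 = 1/(1/18.5 - 1/(25.438)) = 67.833 cm.
m_2 = -(67.833)/(25.438) = -2.6667.
Overall magnification: m = m_1 m_2 = 4.3333.

4.33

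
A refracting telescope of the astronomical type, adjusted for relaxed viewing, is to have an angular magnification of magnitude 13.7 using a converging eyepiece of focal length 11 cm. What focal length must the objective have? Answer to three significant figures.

|M| = f_obj/|f_eye|, so f_obj = |M| x |f_eye| = 13.7 x 11 = 150.700 cm.

151 cm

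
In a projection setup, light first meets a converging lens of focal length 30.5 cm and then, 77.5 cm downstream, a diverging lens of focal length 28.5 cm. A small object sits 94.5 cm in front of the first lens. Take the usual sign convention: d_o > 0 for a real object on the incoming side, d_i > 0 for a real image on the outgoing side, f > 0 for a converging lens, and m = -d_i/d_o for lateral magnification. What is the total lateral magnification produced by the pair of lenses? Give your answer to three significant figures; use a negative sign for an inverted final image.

Lens 1: 1/d_i1 = 1/f_1 - 1/d_o1 = 1/30.5 - 1/94.5 = 0.02220 cm^-1, so d_i1 = 45.035 cm.
m_1 = -(45.035)/94.5 = -0.4766.
That image sits 32.465 cm in front of the second lens, so d_o2 = 32.465 cm.
Lens 2: 1/d_i2 = 1/f_2 - 1/d_o2 = 1/(-28.5) - 1/(32.465) = -0.06589 cm^-1, so d_i2 = -15.177 cm.
m_2 = -(-15.177)/(32.465) = 0.4675.
The system's lateral magnification is m_1 m_2 = (-0.4766)(0.4675) = -0.2228.

-0.223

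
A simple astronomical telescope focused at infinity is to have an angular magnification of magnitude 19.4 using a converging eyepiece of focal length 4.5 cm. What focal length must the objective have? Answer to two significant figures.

|M| = f_obj/|f_eye|, so f_obj = |M| x |f_eye| = 19.4 x 4.5 = 87.300 cm.

87 cm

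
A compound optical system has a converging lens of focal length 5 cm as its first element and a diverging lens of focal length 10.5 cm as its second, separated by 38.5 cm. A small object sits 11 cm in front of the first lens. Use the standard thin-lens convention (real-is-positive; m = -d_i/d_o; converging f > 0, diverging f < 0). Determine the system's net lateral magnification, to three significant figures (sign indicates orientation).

-0.220

Lens 1: 1/d_i1 = 1/f_1 - 1/d_o1 = 1/5 - 1/11 = 0.10909 cm^-1, so d_i1 = 9.167 cm.
m_1 = -(9.167)/11 = -0.8333.
Object distance for lens 2: d_o2 = 38.5 - 9.167 = 29.333 cm.
Lens 2: 1/d_i2 = 1/f_2 - 1/d_o2 = 1/(-10.5) - 1/(29.333) = -0.12933 cm^-1, so d_i2 = -7.732 cm.
m_2 = -(-7.732)/(29.333) = 0.2636.
The system's lateral magnification is m_1 m_2 = (-0.8333)(0.2636) = -0.2197.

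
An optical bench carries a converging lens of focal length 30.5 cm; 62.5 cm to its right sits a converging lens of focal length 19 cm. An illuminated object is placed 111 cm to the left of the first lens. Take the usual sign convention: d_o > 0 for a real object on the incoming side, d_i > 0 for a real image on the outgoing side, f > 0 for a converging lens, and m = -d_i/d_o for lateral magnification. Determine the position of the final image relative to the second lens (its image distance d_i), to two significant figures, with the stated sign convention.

270 cm

Applying the thin-lens equation to the first lens, 1/30.5 = 1/111 + 1/d_i1, which gives d_i1 = 42.056 cm.
Object distance for lens 2: d_o2 = 62.5 - 42.056 = 20.444 cm.
Applying the thin-lens equation again with f_2 = 19 cm and d_o2 = 20.444 cm gives d_i2 = 268.983 cm.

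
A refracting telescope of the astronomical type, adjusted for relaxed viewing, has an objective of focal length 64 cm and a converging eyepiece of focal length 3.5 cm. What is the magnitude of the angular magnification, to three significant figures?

18.3

|M| = f_obj/|f_eye| = 64/3.5 = 18.286.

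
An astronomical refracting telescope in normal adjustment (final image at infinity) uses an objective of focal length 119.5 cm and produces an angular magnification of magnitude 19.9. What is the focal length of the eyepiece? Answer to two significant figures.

6.0 cm

|M| = f_obj/f_eye, so f_eye = f_obj/|M| = 119.5/19.9 = 6.005 cm.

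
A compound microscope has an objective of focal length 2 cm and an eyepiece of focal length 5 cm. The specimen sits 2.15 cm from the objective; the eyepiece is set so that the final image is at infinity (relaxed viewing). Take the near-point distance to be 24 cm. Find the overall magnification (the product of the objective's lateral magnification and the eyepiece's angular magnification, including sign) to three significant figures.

-64.0

Objective: 1/d_i = 1/f_obj - 1/d_o = 1/2 - 1/2.15 = 0.03488 cm^-1, so d_i = 28.667 cm.
m_obj = -d_i/d_o = -28.667/2.15 = -13.333.
Eyepiece angular magnification (image at infinity): M_eye = D/f_e = 24/5 = 4.800.
Overall M = m_obj x M_eye = (-13.333)(4.800) = -64.00.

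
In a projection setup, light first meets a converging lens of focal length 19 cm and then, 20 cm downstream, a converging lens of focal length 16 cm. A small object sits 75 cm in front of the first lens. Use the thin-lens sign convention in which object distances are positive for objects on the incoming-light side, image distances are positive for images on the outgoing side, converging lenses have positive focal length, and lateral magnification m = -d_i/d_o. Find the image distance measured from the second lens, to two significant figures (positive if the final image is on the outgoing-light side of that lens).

Applying the thin-lens equation to the first lens, 1/19 = 1/75 + 1/d_i1, which gives d_i1 = 25.446 cm.
Since 25.446 cm > 20 cm, the first image lies past the second lens and serves as a virtual object: d_o2 = L - d_i1 = -5.446 cm.
Applying the thin-lens equation again with f_2 = 16 cm and d_o2 = -5.446 cm gives d_i2 = 4.063 cm.

4.1 cm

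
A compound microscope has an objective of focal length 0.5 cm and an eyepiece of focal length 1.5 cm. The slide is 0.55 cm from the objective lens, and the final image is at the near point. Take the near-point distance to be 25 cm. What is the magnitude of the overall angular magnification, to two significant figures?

Objective: 1/d_i = 1/f_obj - 1/d_o = 1/0.5 - 1/0.55 = 0.18182 cm^-1, so d_i = 5.500 cm.
m_obj = -d_i/d_o = -5.500/0.55 = -10.000.
Eyepiece angular magnification (image at near point): M_eye = 1 + D/f_e = 1 + 25/1.5 = 17.667.
Overall M = m_obj x M_eye = (-10.000)(17.667) = -176.67.
|M| = 176.67.

180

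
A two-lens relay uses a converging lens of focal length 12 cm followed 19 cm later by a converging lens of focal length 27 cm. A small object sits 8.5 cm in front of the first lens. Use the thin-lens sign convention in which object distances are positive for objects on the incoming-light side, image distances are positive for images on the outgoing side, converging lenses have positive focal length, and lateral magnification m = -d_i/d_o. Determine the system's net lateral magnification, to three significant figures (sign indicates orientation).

Applying the thin-lens equation to the first lens, 1/12 = 1/8.5 + 1/d_i1, which gives d_i1 = -29.143 cm.
Its lateral magnification is m_1 = -d_i1/d_o1 = -(-29.143)/8.5 = 3.4286.
With d_i1 < 0 the first image is virtual and lies on the object side; the object distance for lens 2 is d_o2 = 19 - (-29.143) = 48.143 cm.
Applying the thin-lens equation again with f_2 = 27 cm and d_o2 = 48.143 cm gives d_i2 = 61.480 cm.
m_2 = -(61.480)/(48.143) = -1.2770.
The system's lateral magnification is m_1 m_2 = (3.4286)(-1.2770) = -4.3784.

-4.38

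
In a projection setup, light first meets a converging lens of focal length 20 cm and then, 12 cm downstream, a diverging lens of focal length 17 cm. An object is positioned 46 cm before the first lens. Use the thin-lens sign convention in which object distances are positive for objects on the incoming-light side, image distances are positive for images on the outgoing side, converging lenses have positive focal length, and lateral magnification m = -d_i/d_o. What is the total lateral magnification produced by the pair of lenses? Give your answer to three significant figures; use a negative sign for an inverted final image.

Applying the thin-lens equation to the first lens, 1/20 = 1/46 + 1/d_i1, which gives d_i1 = 35.385 cm.
Its lateral magnification is m_1 = -d_i1/d_o1 = -(35.385)/46 = -0.7692.
Since 35.385 cm > 12 cm, the first image lies past the second lens and serves as a virtual object: d_o2 = L - d_i1 = -23.385 cm.
Applying the thin-lens equation again with f_2 = -17 cm and d_o2 = -23.385 cm gives d_i2 = -62.265 cm.
m_2 = -(-62.265)/(-23.385) = -2.6627.
Total m = m_1 x m_2 = (-0.7692)(-2.6627) = 2.0482.

2.05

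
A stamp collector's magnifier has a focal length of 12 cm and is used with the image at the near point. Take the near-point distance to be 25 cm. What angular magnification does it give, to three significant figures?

M = 1 + D/f = 1 + 25/12 = 3.083.

3.08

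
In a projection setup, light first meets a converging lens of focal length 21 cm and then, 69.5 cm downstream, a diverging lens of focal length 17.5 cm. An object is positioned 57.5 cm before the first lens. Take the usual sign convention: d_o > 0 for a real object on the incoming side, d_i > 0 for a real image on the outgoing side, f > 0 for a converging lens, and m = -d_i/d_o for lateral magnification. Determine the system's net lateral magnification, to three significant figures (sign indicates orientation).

Lens 1: 1/d_i1 = 1/f_1 - 1/d_o1 = 1/21 - 1/57.5 = 0.03023 cm^-1, so d_i1 = 33.082 cm.
m_1 = -(33.082)/57.5 = -0.5753.
Object distance for lens 2: d_o2 = 69.5 - 33.082 = 36.418 cm.
Lens 2: 1/d_i2 = 1/f_2 - 1/d_o2 = 1/(-17.5) - 1/(36.418) = -0.08460 cm^-1, so d_i2 = -11.820 cm.
m_2 = -(-11.820)/(36.418) = 0.3246.
Total m = m_1 x m_2 = (-0.5753)(0.3246) = -0.1867.

-0.187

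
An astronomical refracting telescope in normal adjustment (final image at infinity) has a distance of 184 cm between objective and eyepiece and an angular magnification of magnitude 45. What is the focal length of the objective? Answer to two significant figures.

In normal adjustment the tube length equals f_obj + f_eye and |M| = f_obj/f_eye.
So f_obj = 45 f_eye and 45 f_eye + f_eye = 184 cm, giving f_eye = 184/46 = 4.000 cm and f_obj = 180.000 cm.

180 cm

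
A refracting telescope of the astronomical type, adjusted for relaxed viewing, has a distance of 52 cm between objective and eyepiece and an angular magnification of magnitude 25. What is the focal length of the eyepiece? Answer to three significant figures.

In normal adjustment the tube length equals f_obj + f_eye and |M| = f_obj/f_eye.
So f_obj = 25 f_eye and 25 f_eye + f_eye = 52 cm, giving f_eye = 52/26 = 2.000 cm and f_obj = 50.000 cm.

2.00 cm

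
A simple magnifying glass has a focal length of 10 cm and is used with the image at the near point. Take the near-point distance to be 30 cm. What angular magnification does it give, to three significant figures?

M = 1 + D/f = 1 + 30/10 = 4.000.

4.00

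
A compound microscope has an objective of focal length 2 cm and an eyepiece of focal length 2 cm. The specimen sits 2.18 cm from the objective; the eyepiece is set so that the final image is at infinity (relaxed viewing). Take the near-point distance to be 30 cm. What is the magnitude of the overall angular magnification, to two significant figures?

Objective: 1/d_i = 1/f_obj - 1/d_o = 1/2 - 1/2.18 = 0.04128 cm^-1, so d_i = 24.222 cm.
m_obj = -d_i/d_o = -24.222/2.18 = -11.111.
Eyepiece angular magnification (image at infinity): M_eye = D/f_e = 30/2 = 15.000.
Overall M = m_obj x M_eye = (-11.111)(15.000) = -166.67.
|M| = 166.67.

170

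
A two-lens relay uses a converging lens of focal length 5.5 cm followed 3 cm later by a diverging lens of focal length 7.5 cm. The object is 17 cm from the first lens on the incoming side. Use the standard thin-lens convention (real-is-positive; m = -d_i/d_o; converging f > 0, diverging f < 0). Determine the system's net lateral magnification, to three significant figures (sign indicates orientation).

-1.51

Lens 1: 1/d_i1 = 1/f_1 - 1/d_o1 = 1/5.5 - 1/17 = 0.12299 cm^-1, so d_i1 = 8.130 cm.
m_1 = -(8.130)/17 = -0.4783.
Since 8.130 cm > 3 cm, the first image lies past the second lens and serves as a virtual object: d_o2 = L - d_i1 = -5.130 cm.
Lens 2: 1/d_i2 = 1/f_2 - 1/d_o2 = 1/(-7.5) - 1/(-5.130) = 0.06158 cm^-1, so d_i2 = 16.239 cm.
m_2 = -(16.239)/(-5.130) = 3.1651.
Total m = m_1 x m_2 = (-0.4783)(3.1651) = -1.5138.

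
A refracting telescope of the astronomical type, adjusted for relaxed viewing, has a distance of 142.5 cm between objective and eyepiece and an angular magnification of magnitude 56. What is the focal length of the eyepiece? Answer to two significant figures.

2.5 cm

In normal adjustment the tube length equals f_obj + f_eye and |M| = f_obj/f_eye.
So f_obj = 56 f_eye and 56 f_eye + f_eye = 142.5 cm, giving f_eye = 142.5/57 = 2.500 cm and f_obj = 140.000 cm.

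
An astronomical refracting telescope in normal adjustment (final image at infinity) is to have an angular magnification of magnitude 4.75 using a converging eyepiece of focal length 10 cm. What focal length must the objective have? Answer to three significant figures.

|M| = f_obj/|f_eye|, so f_obj = |M| x |f_eye| = 4.75 x 10 = 47.500 cm.

47.5 cm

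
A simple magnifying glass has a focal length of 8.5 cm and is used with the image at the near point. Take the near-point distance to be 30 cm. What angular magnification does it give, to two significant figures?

4.5

M = 1 + D/f = 1 + 30/8.5 = 4.529.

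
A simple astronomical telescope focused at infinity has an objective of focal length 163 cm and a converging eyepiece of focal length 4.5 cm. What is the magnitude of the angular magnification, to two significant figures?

36

|M| = f_obj/|f_eye| = 163/4.5 = 36.222.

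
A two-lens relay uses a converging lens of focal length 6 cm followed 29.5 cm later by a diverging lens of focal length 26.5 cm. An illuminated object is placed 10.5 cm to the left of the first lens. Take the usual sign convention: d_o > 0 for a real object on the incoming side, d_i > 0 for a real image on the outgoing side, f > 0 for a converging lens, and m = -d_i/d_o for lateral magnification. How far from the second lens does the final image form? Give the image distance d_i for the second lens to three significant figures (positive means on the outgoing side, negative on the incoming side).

-9.78 cm

Applying the thin-lens equation to the first lens, 1/6 = 1/10.5 + 1/d_i1, which gives d_i1 = 14.000 cm.
Object distance for lens 2: d_o2 = 29.5 - 14.000 = 15.500 cm.
Applying the thin-lens equation again with f_2 = -26.5 cm and d_o2 = 15.500 cm gives d_i2 = -9.780 cm.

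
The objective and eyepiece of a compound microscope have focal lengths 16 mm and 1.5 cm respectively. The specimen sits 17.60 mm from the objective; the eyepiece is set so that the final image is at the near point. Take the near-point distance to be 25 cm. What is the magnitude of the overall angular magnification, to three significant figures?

177

Convert to cm: f_obj = 16 mm = 1.6 cm; d_o = 17.60 mm = 1.76 cm.
Objective: 1/d_i = 1/f_obj - 1/d_o = 1/1.6 - 1/1.76 = 0.05682 cm^-1, so d_i = 17.600 cm.
m_obj = -d_i/d_o = -17.600/1.76 = -10.000.
Eyepiece angular magnification (image at near point): M_eye = 1 + D/f_e = 1 + 25/1.5 = 17.667.
Overall M = m_obj x M_eye = (-10.000)(17.667) = -176.67.
|M| = 176.67.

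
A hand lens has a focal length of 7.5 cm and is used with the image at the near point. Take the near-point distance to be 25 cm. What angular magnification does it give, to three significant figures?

M = 1 + D/f = 1 + 25/7.5 = 4.333.

4.33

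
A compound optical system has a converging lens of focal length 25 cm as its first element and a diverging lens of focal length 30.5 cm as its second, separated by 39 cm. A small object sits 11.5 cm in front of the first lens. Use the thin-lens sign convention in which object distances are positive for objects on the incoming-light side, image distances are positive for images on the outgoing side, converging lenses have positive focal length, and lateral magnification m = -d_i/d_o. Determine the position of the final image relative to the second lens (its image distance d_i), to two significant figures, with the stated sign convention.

-20 cm

Lens 1: 1/d_i1 = 1/f_1 - 1/d_o1 = 1/25 - 1/11.5 = -0.04696 cm^-1, so d_i1 = -21.296 cm.
The intermediate image is virtual, 21.296 cm to the left of lens 1, so d_o2 = L - d_i1 = 39 - (-21.296) = 60.296 cm.
Lens 2: 1/d_i2 = 1/f_2 - 1/d_o2 = 1/(-30.5) - 1/(60.296) = -0.04937 cm^-1, so d_i2 = -20.255 cm.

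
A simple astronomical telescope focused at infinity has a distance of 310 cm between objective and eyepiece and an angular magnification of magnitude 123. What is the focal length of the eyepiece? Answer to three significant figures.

2.50 cm

In normal adjustment the tube length equals f_obj + f_eye and |M| = f_obj/f_eye.
So f_obj = 123 f_eye and 123 f_eye + f_eye = 310 cm, giving f_eye = 310/124 = 2.500 cm and f_obj = 307.500 cm.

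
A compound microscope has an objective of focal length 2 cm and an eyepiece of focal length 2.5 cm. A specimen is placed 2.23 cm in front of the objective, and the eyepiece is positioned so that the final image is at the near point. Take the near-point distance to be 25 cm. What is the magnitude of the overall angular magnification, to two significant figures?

Objective: 1/d_i = 1/f_obj - 1/d_o = 1/2 - 1/2.23 = 0.05157 cm^-1, so d_i = 19.391 cm.
m_obj = -d_i/d_o = -19.391/2.23 = -8.696.
Eyepiece angular magnification (image at near point): M_eye = 1 + D/f_e = 1 + 25/2.5 = 11.000.
Overall M = m_obj x M_eye = (-8.696)(11.000) = -95.65.
|M| = 95.65.

96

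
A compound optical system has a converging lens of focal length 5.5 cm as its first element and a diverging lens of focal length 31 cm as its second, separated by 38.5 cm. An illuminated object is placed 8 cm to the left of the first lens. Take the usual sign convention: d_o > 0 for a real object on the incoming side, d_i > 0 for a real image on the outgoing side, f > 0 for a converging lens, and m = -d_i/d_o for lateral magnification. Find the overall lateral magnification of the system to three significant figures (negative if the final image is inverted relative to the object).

First lens: d_i1 = 1/(1/5.5 - 1/8) = 17.600 cm.
m_1 = -(17.600)/8 = -2.2000.
The intermediate image is 17.600 cm to the right of lens 1, so d_o2 = L - d_i1 = 38.5 - 17.600 = 20.900 cm.
Second lens: d_i2 = 1/(1/(-31) - 1/(20.900)) = -12.484 cm.
m_2 = -(-12.484)/(20.900) = 0.5973.
Total m = m_1 x m_2 = (-2.2000)(0.5973) = -1.3141.

-1.31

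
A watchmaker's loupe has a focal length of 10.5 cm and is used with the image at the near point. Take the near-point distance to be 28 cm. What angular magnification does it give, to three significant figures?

3.67

M = 1 + D/f = 1 + 28/10.5 = 3.667.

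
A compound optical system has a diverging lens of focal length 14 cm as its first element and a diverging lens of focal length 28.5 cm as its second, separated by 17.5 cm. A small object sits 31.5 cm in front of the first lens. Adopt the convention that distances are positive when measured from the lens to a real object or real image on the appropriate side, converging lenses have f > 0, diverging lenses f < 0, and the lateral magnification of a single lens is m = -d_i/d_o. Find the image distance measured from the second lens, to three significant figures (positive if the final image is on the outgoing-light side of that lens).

Lens 1: 1/d_i1 = 1/f_1 - 1/d_o1 = 1/(-14) - 1/31.5 = -0.10317 cm^-1, so d_i1 = -9.692 cm.
With d_i1 < 0 the first image is virtual and lies on the object side; the object distance for lens 2 is d_o2 = 17.5 - (-9.692) = 27.192 cm.
Lens 2: 1/d_i2 = 1/f_2 - 1/d_o2 = 1/(-28.5) - 1/(27.192) = -0.07186 cm^-1, so d_i2 = -13.915 cm.

-13.9 cm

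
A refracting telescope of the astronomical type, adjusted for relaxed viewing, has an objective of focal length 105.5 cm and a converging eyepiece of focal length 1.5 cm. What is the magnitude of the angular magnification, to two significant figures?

|M| = f_obj/|f_eye| = 105.5/1.5 = 70.333.

70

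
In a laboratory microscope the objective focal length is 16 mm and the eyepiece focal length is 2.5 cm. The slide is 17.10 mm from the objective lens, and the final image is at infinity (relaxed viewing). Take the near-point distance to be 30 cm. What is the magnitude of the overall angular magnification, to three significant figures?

Convert to cm: f_obj = 16 mm = 1.6 cm; d_o = 17.10 mm = 1.71 cm.
Objective: 1/d_i = 1/f_obj - 1/d_o = 1/1.6 - 1/1.71 = 0.04020 cm^-1, so d_i = 24.873 cm.
m_obj = -d_i/d_o = -24.873/1.71 = -14.545.
Eyepiece angular magnification (image at infinity): M_eye = D/f_e = 30/2.5 = 12.000.
Overall M = m_obj x M_eye = (-14.545)(12.000) = -174.55.
|M| = 174.55.

175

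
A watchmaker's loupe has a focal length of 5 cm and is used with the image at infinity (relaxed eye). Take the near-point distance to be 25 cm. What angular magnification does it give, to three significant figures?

5.00

M = D/f = 25/5 = 5.000.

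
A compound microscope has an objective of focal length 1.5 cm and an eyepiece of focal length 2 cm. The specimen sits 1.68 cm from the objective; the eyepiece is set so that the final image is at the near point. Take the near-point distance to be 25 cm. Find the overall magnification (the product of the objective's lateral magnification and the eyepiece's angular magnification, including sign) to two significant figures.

-110

Objective: 1/d_i = 1/f_obj - 1/d_o = 1/1.5 - 1/1.68 = 0.07143 cm^-1, so d_i = 14.000 cm.
m_obj = -d_i/d_o = -14.000/1.68 = -8.333.
Eyepiece angular magnification (image at near point): M_eye = 1 + D/f_e = 1 + 25/2 = 13.500.
Overall M = m_obj x M_eye = (-8.333)(13.500) = -112.50.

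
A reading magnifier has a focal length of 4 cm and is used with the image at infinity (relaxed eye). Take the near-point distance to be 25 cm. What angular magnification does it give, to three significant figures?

M = D/f = 25/4 = 6.250.

6.25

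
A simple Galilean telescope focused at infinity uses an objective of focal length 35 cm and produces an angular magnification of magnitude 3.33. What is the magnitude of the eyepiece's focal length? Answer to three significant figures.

|M| = f_obj/|f_eye|, so |f_eye| = f_obj/|M| = 35/3.33 = 10.511 cm.
(The eyepiece is diverging, so its signed focal length is -10.511 cm.)

10.5 cm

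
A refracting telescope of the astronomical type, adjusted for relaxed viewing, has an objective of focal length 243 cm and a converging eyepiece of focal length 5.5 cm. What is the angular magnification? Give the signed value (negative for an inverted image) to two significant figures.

-44

M = -f_obj/f_eye = -243/(5.5) = -44.182.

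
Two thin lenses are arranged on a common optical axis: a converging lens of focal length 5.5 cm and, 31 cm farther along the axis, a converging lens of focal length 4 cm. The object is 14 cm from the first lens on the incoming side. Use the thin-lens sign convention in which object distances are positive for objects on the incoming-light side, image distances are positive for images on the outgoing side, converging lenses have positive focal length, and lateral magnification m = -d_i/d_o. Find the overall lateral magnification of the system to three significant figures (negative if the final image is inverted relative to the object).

0.144

Applying the thin-lens equation to the first lens, 1/5.5 = 1/14 + 1/d_i1, which gives d_i1 = 9.059 cm.
Its lateral magnification is m_1 = -d_i1/d_o1 = -(9.059)/14 = -0.6471.
Object distance for lens 2: d_o2 = 31 - 9.059 = 21.941 cm.
Applying the thin-lens equation again with f_2 = 4 cm and d_o2 = 21.941 cm gives d_i2 = 4.892 cm.
m_2 = -(4.892)/(21.941) = -0.2230.
The system's lateral magnification is m_1 m_2 = (-0.6471)(-0.2230) = 0.1443.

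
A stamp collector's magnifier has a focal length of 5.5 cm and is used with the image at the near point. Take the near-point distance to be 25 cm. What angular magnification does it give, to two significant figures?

M = 1 + D/f = 1 + 25/5.5 = 5.545.

5.5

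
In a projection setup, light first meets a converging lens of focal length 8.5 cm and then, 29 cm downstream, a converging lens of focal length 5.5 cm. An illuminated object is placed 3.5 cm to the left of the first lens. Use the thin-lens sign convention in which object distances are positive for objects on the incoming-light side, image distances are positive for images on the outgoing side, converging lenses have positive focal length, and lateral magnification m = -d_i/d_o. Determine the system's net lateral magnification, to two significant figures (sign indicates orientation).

-0.32

Lens 1: 1/d_i1 = 1/f_1 - 1/d_o1 = 1/8.5 - 1/3.5 = -0.16807 cm^-1, so d_i1 = -5.950 cm.
m_1 = -(-5.950)/3.5 = 1.7000.
With d_i1 < 0 the first image is virtual and lies on the object side; the object distance for lens 2 is d_o2 = 29 - (-5.950) = 34.950 cm.
Lens 2: 1/d_i2 = 1/f_2 - 1/d_o2 = 1/5.5 - 1/(34.950) = 0.15321 cm^-1, so d_i2 = 6.527 cm.
m_2 = -(6.527)/(34.950) = -0.1868.
Total m = m_1 x m_2 = (1.7000)(-0.1868) = -0.3175.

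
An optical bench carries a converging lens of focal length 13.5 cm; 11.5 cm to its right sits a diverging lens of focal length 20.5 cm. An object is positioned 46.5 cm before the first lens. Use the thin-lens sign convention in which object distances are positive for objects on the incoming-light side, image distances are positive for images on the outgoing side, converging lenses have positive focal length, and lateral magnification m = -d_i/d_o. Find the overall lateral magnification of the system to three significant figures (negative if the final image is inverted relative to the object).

-0.646

First lens: d_i1 = 1/(1/13.5 - 1/46.5) = 19.023 cm.
m_1 = -(19.023)/46.5 = -0.4091.
This image would form 19.023 cm past lens 1, i.e. 7.523 cm beyond lens 2, so it is a virtual object for lens 2: d_o2 = 11.5 - 19.023 = -7.523 cm.
Second lens: d_i2 = 1/(1/(-20.5) - 1/(-7.523)) = 11.884 cm.
m_2 = -(11.884)/(-7.523) = 1.5797.
Overall magnification: m = m_1 m_2 = -0.6462.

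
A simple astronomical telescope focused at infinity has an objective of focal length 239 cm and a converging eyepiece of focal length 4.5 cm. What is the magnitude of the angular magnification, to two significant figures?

53

|M| = f_obj/|f_eye| = 239/4.5 = 53.111.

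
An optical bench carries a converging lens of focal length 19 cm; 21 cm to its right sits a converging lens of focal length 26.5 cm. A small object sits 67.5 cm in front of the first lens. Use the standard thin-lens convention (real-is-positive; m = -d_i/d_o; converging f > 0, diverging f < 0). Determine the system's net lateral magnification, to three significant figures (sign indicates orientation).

Applying the thin-lens equation to the first lens, 1/19 = 1/67.5 + 1/d_i1, which gives d_i1 = 26.443 cm.
Its lateral magnification is m_1 = -d_i1/d_o1 = -(26.443)/67.5 = -0.3918.
This image would form 26.443 cm past lens 1, i.e. 5.443 cm beyond lens 2, so it is a virtual object for lens 2: d_o2 = 21 - 26.443 = -5.443 cm.
Applying the thin-lens equation again with f_2 = 26.5 cm and d_o2 = -5.443 cm gives d_i2 = 4.516 cm.
m_2 = -(4.516)/(-5.443) = 0.8296.
Total m = m_1 x m_2 = (-0.3918)(0.8296) = -0.3250.

-0.325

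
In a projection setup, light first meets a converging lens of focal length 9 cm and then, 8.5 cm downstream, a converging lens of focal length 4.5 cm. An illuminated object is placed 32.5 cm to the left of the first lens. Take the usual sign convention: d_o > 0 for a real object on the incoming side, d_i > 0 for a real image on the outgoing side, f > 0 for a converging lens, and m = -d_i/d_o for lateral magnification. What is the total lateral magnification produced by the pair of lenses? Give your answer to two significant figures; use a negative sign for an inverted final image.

-0.20

First lens: d_i1 = 1/(1/9 - 1/32.5) = 12.447 cm.
m_1 = -(12.447)/32.5 = -0.3830.
This image would form 12.447 cm past lens 1, i.e. 3.947 cm beyond lens 2, so it is a virtual object for lens 2: d_o2 = 8.5 - 12.447 = -3.947 cm.
Second lens: d_i2 = 1/(1/4.5 - 1/(-3.947)) = 2.103 cm.
m_2 = -(2.103)/(-3.947) = 0.5327.
The system's lateral magnification is m_1 m_2 = (-0.3830)(0.5327) = -0.2040.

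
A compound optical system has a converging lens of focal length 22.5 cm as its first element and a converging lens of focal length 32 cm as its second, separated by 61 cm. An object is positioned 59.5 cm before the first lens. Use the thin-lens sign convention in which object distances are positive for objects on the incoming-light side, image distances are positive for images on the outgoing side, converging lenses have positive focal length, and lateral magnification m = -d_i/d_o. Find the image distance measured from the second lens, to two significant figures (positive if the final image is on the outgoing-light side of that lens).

-110 cm

Applying the thin-lens equation to the first lens, 1/22.5 = 1/59.5 + 1/d_i1, which gives d_i1 = 36.182 cm.
That image sits 24.818 cm in front of the second lens, so d_o2 = 24.818 cm.
Applying the thin-lens equation again with f_2 = 32 cm and d_o2 = 24.818 cm gives d_i2 = -110.570 cm.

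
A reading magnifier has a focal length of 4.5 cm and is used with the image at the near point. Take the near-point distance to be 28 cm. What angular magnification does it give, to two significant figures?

7.2

M = 1 + D/f = 1 + 28/4.5 = 7.222.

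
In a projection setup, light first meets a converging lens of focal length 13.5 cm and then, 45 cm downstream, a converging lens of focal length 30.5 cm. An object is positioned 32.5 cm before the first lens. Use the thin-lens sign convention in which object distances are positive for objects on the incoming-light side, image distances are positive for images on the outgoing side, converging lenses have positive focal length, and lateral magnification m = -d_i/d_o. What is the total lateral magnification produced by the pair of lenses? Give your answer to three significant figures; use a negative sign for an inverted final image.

First lens: d_i1 = 1/(1/13.5 - 1/32.5) = 23.092 cm.
m_1 = -(23.092)/32.5 = -0.7105.
That image sits 21.908 cm in front of the second lens, so d_o2 = 21.908 cm.
Second lens: d_i2 = 1/(1/30.5 - 1/(21.908)) = -77.768 cm.
m_2 = -(-77.768)/(21.908) = 3.5498.
The system's lateral magnification is m_1 m_2 = (-0.7105)(3.5498) = -2.5222.

-2.52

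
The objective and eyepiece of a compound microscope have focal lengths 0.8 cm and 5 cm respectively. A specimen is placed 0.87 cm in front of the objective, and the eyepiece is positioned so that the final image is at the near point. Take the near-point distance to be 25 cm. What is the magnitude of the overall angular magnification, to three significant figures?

68.6

Objective: 1/d_i = 1/f_obj - 1/d_o = 1/0.8 - 1/0.87 = 0.10057 cm^-1, so d_i = 9.943 cm.
m_obj = -d_i/d_o = -9.943/0.87 = -11.429.
Eyepiece angular magnification (image at near point): M_eye = 1 + D/f_e = 1 + 25/5 = 6.000.
Overall M = m_obj x M_eye = (-11.429)(6.000) = -68.57.
|M| = 68.57.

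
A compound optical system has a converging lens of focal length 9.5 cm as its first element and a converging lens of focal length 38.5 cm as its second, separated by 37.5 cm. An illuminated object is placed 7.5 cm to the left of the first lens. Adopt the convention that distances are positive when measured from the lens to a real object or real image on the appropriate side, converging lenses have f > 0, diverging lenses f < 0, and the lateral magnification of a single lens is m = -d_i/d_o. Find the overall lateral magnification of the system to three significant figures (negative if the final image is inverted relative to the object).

-5.28

Lens 1: 1/d_i1 = 1/f_1 - 1/d_o1 = 1/9.5 - 1/7.5 = -0.02807 cm^-1, so d_i1 = -35.625 cm.
m_1 = -(-35.625)/7.5 = 4.7500.
With d_i1 < 0 the first image is virtual and lies on the object side; the object distance for lens 2 is d_o2 = 37.5 - (-35.625) = 73.125 cm.
Lens 2: 1/d_i2 = 1/f_2 - 1/d_o2 = 1/38.5 - 1/(73.125) = 0.01230 cm^-1, so d_i2 = 81.309 cm.
m_2 = -(81.309)/(73.125) = -1.1119.
Total m = m_1 x m_2 = (4.7500)(-1.1119) = -5.2816.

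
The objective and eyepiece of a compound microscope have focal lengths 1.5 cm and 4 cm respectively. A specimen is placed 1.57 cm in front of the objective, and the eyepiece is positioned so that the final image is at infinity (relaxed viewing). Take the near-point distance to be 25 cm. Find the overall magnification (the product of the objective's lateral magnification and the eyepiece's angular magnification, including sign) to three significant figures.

Objective: 1/d_i = 1/f_obj - 1/d_o = 1/1.5 - 1/1.57 = 0.02972 cm^-1, so d_i = 33.643 cm.
m_obj = -d_i/d_o = -33.643/1.57 = -21.429.
Eyepiece angular magnification (image at infinity): M_eye = D/f_e = 25/4 = 6.250.
Overall M = m_obj x M_eye = (-21.429)(6.250) = -133.93.

-134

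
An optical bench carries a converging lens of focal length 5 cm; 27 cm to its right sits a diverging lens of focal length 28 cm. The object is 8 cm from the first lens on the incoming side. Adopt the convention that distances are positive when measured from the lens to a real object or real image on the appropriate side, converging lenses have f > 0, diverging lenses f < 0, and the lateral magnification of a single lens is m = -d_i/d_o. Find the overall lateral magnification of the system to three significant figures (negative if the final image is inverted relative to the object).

-1.12

Applying the thin-lens equation to the first lens, 1/5 = 1/8 + 1/d_i1, which gives d_i1 = 13.333 cm.
Its lateral magnification is m_1 = -d_i1/d_o1 = -(13.333)/8 = -1.6667.
Object distance for lens 2: d_o2 = 27 - 13.333 = 13.667 cm.
Applying the thin-lens equation again with f_2 = -28 cm and d_o2 = 13.667 cm gives d_i2 = -9.184 cm.
m_2 = -(-9.184)/(13.667) = 0.6720.
Overall magnification: m = m_1 m_2 = -1.1200.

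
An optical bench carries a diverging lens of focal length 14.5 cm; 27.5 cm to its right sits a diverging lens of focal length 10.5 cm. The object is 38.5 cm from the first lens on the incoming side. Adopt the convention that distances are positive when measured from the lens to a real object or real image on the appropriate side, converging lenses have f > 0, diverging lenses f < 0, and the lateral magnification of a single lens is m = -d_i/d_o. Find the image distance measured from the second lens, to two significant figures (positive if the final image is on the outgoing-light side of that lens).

-8.2 cm

First lens: d_i1 = 1/(1/(-14.5) - 1/38.5) = -10.533 cm.
With d_i1 < 0 the first image is virtual and lies on the object side; the object distance for lens 2 is d_o2 = 27.5 - (-10.533) = 38.033 cm.
Second lens: d_i2 = 1/(1/(-10.5) - 1/(38.033)) = -8.228 cm.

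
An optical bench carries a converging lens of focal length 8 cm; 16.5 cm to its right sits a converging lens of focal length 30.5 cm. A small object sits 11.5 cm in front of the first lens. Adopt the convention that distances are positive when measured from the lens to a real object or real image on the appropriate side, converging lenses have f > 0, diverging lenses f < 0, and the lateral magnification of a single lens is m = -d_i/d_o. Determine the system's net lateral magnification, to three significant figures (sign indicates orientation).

-1.73

Lens 1: 1/d_i1 = 1/f_1 - 1/d_o1 = 1/8 - 1/11.5 = 0.03804 cm^-1, so d_i1 = 26.286 cm.
m_1 = -(26.286)/11.5 = -2.2857.
Since 26.286 cm > 16.5 cm, the first image lies past the second lens and serves as a virtual object: d_o2 = L - d_i1 = -9.786 cm.
Lens 2: 1/d_i2 = 1/f_2 - 1/d_o2 = 1/30.5 - 1/(-9.786) = 0.13498 cm^-1, so d_i2 = 7.409 cm.
m_2 = -(7.409)/(-9.786) = 0.7571.
Overall magnification: m = m_1 m_2 = -1.7305.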